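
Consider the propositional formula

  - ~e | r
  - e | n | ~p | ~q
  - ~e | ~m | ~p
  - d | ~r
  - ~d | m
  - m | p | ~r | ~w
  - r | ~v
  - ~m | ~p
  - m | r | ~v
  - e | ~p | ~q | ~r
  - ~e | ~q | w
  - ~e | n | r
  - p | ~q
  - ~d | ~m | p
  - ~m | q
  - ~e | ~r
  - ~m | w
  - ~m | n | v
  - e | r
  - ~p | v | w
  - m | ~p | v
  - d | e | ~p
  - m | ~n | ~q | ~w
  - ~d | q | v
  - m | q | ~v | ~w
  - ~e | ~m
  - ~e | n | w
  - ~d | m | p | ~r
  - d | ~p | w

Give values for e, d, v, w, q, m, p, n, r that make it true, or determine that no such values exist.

UNSATISFIABLE

Case d = True:
  (~d | m) forces m = True.
  (~m | ~p) forces p = False.
  Clause (~d | ~m | p) is falsified — contradiction.
Case d = False:
  (d | ~r) forces r = False.
  (~e | r) forces e = False.
  Clause (e | r) is falsified — contradiction.
Both cases fail, so the formula is unsatisfiable.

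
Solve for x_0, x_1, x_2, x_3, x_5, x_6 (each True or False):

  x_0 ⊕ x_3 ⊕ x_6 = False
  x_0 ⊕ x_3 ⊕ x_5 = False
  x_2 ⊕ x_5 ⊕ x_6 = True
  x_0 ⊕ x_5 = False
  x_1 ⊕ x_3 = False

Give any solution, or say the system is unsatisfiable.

x_0 = False, x_1 = False, x_2 = True, x_3 = False, x_5 = False, x_6 = False

x_0 ⊕ x_3 ⊕ x_6 = F ⊕ F ⊕ F = False ✓
x_0 ⊕ x_3 ⊕ x_5 = F ⊕ F ⊕ F = False ✓
x_2 ⊕ x_5 ⊕ x_6 = T ⊕ F ⊕ F = True ✓
x_0 ⊕ x_5 = F ⊕ F = False ✓
x_1 ⊕ x_3 = F ⊕ F = False ✓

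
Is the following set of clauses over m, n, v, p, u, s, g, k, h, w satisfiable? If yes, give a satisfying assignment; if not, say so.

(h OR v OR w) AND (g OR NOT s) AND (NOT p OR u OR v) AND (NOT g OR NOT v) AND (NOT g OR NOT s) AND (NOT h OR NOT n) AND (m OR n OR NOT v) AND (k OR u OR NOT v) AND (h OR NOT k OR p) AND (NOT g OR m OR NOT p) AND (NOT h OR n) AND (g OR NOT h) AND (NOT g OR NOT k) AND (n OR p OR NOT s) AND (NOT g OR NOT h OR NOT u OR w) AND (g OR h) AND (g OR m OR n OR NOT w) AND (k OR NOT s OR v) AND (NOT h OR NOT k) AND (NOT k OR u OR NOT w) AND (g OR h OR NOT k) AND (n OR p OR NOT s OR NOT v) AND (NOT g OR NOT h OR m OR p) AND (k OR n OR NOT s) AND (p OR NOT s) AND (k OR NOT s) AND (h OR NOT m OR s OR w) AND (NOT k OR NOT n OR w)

m: True; n: False; v: False; p: False; u: False; s: False; g: True; k: False; h: False; w: True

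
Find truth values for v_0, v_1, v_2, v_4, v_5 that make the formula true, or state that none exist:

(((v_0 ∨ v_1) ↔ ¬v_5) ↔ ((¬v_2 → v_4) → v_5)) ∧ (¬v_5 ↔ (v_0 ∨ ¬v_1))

v_0: True, v_1: False, v_2: False, v_4: False, v_5: False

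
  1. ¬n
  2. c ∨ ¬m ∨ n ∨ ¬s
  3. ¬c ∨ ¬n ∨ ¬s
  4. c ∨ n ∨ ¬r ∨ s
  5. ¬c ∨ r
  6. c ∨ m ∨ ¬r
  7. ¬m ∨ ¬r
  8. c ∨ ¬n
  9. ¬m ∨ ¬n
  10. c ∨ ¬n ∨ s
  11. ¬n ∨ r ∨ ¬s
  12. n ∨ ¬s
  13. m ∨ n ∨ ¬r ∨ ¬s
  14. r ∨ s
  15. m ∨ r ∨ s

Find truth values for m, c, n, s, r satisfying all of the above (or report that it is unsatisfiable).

m=F; c=T; n=F; s=F; r=T

Unit clause (¬n) forces n = False.
In (n ∨ ¬s) only ¬s is left, so s = False.
In (r ∨ s) only r is left, so r = True.
In (c ∨ n ∨ ¬r ∨ s) only c is left, so c = True.
In (¬m ∨ ¬r) only ¬m is left, so m = False.
All clauses satisfied.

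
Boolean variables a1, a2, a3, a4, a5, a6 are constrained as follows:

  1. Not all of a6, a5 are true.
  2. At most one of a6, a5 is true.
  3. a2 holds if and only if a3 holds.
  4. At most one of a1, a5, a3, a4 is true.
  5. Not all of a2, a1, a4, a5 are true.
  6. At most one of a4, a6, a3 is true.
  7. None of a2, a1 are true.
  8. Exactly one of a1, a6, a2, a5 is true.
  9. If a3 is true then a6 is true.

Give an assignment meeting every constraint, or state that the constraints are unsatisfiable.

a1 = False; a2 = False; a3 = False; a4 = False; a5 = True; a6 = False

  (1) {a6, a5}: 1/2 true — not all ✓
  (2) {a6, a5}: 1 true — at most one ✓
  (3) a2=F, a3=F — same ✓
  (4) {a1, a5, a3, a4}: 1 true — at most one ✓
  (5) {a2, a1, a4, a5}: 1/4 true — not all ✓
  (6) {a4, a6, a3}: 0 true — at most one ✓
  (7) {a2, a1}: 0 true — none ✓
  (8) {a1, a6, a2, a5}: 1 true — exactly one ✓
  (9) a3=F ⇒ a6: vacuous ✓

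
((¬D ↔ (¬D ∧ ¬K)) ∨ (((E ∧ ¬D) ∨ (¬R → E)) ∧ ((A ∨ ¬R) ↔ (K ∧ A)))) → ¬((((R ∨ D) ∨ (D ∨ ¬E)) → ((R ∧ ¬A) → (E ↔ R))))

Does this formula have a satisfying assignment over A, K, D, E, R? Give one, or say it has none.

A = False, K = True, D = False, E = False, R = True

  ((¬D ↔ (¬D ∧ ¬K)) ∨ (((E ∧ ¬D) ∨ (¬R → E)) ∧ ((A ∨ ¬R) ↔ (K ∧ A)))) → ¬((((R ∨ D) ∨ (D ∨ ¬E)) → ((R ∧ ¬A) → (E ↔ R)))) = True
    (¬D ↔ (¬D ∧ ¬K)) ∨ (((E ∧ ¬D) ∨ (¬R → E)) ∧ ((A ∨ ¬R) ↔ (K ∧ A))) = True
      ¬D ↔ (¬D ∧ ¬K) = False
        ¬D = True
        ¬D ∧ ¬K = False
          ¬D = True
          ¬K = False
      ((E ∧ ¬D) ∨ (¬R → E)) ∧ ((A ∨ ¬R) ↔ (K ∧ A)) = True
        (E ∧ ¬D) ∨ (¬R → E) = True
          E ∧ ¬D = False
            ¬D = True
          ¬R → E = True
            ¬R = False
        (A ∨ ¬R) ↔ (K ∧ A) = True
          A ∨ ¬R = False
            ¬R = False
          K ∧ A = False
    ¬((((R ∨ D) ∨ (D ∨ ¬E)) → ((R ∧ ¬A) → (E ↔ R)))) = True
      ((R ∨ D) ∨ (D ∨ ¬E)) → ((R ∧ ¬A) → (E ↔ R)) = False
        (R ∨ D) ∨ (D ∨ ¬E) = True
          R ∨ D = True
          D ∨ ¬E = True
            ¬E = True
        (R ∧ ¬A) → (E ↔ R) = False
          R ∧ ¬A = True
            ¬A = True
          E ↔ R = False
The formula evaluates to True.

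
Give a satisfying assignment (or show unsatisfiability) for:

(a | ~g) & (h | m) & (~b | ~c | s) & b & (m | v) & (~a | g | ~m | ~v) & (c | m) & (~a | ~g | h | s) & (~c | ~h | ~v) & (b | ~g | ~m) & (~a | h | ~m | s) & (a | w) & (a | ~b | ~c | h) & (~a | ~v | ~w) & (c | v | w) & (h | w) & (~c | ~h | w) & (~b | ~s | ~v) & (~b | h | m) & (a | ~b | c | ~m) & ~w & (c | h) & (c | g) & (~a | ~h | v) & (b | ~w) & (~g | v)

m = True; w = False; g = True; a = True; c = False; s = False; h = True; b = True; v = True

Unit clause (b) forces b = True.
Unit clause (~w) forces w = False.
In (a | w) only a is left, so a = True.
In (h | w) only h is left, so h = True.
In (~c | ~h | w) only ~c is left, so c = False.
In (c | g) only g is left, so g = True.
In (~a | ~h | v) only v is left, so v = True.
In (c | m) only m is left, so m = True.
In (~b | ~s | ~v) only ~s is left, so s = False.
All clauses satisfied.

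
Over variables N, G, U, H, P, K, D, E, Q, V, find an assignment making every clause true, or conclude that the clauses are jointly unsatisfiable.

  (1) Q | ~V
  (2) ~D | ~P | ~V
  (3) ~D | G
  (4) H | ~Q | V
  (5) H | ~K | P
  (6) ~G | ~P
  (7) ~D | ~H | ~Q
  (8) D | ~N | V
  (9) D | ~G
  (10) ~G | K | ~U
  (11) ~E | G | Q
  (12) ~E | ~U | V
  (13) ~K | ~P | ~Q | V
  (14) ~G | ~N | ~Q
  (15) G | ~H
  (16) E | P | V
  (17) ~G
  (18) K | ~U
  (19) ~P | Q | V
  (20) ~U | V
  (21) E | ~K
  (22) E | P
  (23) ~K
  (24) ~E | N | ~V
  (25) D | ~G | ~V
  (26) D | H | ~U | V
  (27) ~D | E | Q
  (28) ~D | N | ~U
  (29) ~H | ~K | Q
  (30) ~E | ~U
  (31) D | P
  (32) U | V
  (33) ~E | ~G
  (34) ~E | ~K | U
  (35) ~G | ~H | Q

Unit clause (~G) forces G = False.
Unit clause (~K) forces K = False.
In (~D | G) only ~D is left, so D = False.
In (G | ~H) only ~H is left, so H = False.
In (K | ~U) only ~U is left, so U = False.
In (D | P) only P is left, so P = True.
In (U | V) only V is left, so V = True.
In (Q | ~V) only Q is left, so Q = True.
Set N = False.
  then (~E | N | ~V) forces E = False.
All clauses satisfied.

N: False; G: False; U: False; H: False; P: True; K: False; D: False; E: False; Q: True; V: True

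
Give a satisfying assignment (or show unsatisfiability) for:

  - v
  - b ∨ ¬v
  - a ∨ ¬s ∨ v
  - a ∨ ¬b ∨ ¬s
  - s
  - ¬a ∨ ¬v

Case v = True:
  (b ∨ ¬v) forces b = True.
  (s) forces s = True.
  (a ∨ ¬b ∨ ¬s) forces a = True.
  Clause (¬a ∨ ¬v) is falsified — contradiction.
Case v = False:
  Clause (v) is falsified — contradiction.
Both cases fail, so the formula is unsatisfiable.

UNSATISFIABLE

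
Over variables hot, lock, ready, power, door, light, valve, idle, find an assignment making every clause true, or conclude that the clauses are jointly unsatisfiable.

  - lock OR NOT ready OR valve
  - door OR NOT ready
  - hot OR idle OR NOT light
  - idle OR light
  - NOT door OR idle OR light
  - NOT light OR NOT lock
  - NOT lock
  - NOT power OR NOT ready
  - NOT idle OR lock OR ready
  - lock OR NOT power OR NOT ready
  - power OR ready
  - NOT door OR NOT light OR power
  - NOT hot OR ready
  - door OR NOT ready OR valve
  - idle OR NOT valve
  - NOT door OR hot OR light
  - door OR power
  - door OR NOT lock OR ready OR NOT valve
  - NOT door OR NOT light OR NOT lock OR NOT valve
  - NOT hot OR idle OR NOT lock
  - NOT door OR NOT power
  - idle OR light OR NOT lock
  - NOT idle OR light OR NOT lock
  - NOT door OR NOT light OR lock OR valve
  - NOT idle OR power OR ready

Unit clause (NOT lock) forces lock = False.
Set hot = True.
  then (NOT hot OR ready) forces ready = True.
  then (lock OR NOT ready OR valve) forces valve = True.
  then (door OR NOT ready) forces door = True.
  then (NOT power OR NOT ready) forces power = False.
  then (NOT door OR NOT light OR power) forces light = False.
  then (idle OR NOT valve) forces idle = True.
All clauses satisfied.

hot: True, lock: False, ready: True, power: False, door: True, light: False, valve: True, idle: True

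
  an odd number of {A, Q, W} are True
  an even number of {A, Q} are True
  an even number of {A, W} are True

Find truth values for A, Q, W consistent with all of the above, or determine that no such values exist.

A = True, Q = True, W = True

{A, Q, W}: 3 true → odd ✓
{A, Q}: 2 true → even ✓
{A, W}: 2 true → even ✓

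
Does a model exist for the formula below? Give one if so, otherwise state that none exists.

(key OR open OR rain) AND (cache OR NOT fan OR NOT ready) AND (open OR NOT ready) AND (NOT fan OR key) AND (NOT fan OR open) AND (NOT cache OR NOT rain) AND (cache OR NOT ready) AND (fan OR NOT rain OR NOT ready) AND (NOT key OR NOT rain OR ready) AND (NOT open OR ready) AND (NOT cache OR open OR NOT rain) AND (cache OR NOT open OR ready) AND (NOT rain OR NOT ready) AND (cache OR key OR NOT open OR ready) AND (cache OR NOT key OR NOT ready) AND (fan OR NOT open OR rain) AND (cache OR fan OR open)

rain = False, fan = False, key = True, ready = False, open = False, cache = True

Set rain = False.
Set fan = False.
  then (fan OR NOT open OR rain) forces open = False.
  then (cache OR fan OR open) forces cache = True.
  then (key OR open OR rain) forces key = True.
  then (open OR NOT ready) forces ready = False.
All clauses satisfied.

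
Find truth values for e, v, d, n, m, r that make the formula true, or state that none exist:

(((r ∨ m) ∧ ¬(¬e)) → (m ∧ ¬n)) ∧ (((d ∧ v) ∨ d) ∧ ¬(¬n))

e=F; v=F; d=T; n=T; m=F; r=T

  ((r ∨ m) ∧ ¬(¬e)) → (m ∧ ¬n) = True
    (r ∨ m) ∧ ¬(¬e) = False
      r ∨ m = True
      ¬(¬e) = False
        ¬e = True
    m ∧ ¬n = False
      ¬n = False
  ((d ∧ v) ∨ d) ∧ ¬(¬n) = True
    (d ∧ v) ∨ d = True
      d ∧ v = False
    ¬(¬n) = True
      ¬n = False
Both conjuncts True, so the formula holds.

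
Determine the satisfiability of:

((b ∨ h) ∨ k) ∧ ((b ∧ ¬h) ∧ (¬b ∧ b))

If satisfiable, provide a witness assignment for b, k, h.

Unsatisfiable — no assignment works.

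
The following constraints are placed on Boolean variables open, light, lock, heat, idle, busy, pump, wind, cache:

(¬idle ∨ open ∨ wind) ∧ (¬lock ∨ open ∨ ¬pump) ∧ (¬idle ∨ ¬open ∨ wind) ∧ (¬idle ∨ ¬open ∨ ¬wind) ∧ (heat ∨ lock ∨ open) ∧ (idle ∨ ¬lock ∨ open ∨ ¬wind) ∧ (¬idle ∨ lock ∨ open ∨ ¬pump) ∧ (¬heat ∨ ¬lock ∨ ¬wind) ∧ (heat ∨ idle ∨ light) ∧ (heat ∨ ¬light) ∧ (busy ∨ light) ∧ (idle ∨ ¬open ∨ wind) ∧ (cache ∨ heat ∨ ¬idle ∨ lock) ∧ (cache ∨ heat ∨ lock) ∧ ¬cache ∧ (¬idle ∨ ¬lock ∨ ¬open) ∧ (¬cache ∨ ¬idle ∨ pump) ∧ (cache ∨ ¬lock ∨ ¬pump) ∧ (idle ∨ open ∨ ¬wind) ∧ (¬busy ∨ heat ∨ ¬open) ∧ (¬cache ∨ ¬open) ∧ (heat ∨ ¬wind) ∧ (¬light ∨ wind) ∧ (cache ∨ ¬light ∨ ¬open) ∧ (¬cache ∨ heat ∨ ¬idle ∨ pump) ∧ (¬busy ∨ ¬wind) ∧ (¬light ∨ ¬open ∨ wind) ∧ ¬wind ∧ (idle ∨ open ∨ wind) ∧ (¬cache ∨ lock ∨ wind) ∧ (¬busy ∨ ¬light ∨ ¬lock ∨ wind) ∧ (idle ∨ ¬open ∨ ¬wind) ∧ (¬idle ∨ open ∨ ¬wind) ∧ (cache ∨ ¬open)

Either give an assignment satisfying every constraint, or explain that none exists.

Case open = True:
  (¬cache) forces cache = False.
  Clause (cache ∨ ¬open) is falsified — contradiction.
Case open = False:
  (¬cache) forces cache = False.
  (¬wind) forces wind = False.
  (¬idle ∨ open ∨ wind) forces idle = False.
  Clause (idle ∨ open ∨ wind) is falsified — contradiction.
Both cases fail, so the formula is unsatisfiable.

UNSATISFIABLE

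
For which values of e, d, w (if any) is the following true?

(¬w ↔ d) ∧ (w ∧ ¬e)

e = False, d = False, w = True

  ¬w ↔ d = True
    ¬w = False
  w ∧ ¬e = True
    ¬e = True
Both conjuncts True, so the formula holds.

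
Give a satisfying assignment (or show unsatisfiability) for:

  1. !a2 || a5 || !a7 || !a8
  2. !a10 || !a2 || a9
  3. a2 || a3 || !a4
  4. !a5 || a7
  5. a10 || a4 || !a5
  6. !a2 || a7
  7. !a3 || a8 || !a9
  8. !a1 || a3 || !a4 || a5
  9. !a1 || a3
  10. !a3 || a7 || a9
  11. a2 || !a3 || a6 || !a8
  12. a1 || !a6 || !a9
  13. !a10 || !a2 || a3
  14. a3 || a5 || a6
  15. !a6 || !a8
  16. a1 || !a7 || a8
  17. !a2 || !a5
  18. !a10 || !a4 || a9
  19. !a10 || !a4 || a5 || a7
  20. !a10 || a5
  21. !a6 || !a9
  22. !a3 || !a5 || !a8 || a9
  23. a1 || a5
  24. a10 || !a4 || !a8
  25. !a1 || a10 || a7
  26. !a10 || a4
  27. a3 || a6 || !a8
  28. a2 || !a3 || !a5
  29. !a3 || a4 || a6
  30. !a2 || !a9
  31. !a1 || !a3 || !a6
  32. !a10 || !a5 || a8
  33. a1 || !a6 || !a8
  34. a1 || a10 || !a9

a1=T, a2=T, a3=T, a4=T, a5=F, a6=F, a7=T, a8=F, a9=F, a10=F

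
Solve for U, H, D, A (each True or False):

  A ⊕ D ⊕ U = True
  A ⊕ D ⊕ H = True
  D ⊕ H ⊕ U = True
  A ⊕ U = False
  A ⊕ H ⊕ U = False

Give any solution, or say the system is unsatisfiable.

U: False; H: False; D: True; A: False

A ⊕ D ⊕ U = F ⊕ T ⊕ F = True ✓
A ⊕ D ⊕ H = F ⊕ T ⊕ F = True ✓
D ⊕ H ⊕ U = T ⊕ F ⊕ F = True ✓
A ⊕ U = F ⊕ F = False ✓
A ⊕ H ⊕ U = F ⊕ F ⊕ F = False ✓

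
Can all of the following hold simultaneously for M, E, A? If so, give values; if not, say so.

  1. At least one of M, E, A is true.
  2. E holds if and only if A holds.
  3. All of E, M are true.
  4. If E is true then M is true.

M: True, E: True, A: True

  (1) {M, E, A}: 3 true — at least one ✓
  (2) E=T, A=T — same ✓
  (3) {E, M}: all 2 true ✓
  (4) E=T ⇒ M: T ✓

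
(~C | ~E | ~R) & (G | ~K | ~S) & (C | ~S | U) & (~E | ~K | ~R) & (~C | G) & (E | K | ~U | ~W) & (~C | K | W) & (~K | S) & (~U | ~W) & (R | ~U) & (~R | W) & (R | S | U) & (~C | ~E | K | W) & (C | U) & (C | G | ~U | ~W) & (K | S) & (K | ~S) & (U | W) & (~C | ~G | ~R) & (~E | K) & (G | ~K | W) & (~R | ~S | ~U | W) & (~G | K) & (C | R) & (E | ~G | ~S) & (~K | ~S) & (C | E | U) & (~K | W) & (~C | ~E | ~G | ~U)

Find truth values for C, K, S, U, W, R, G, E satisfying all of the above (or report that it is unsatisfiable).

Unsatisfiable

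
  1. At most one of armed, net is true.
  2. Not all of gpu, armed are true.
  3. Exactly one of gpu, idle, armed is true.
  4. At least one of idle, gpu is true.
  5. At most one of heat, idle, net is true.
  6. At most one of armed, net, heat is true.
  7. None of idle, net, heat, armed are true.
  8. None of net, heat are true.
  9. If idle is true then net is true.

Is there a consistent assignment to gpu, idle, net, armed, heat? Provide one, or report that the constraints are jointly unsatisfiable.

gpu = True; idle = False; net = False; armed = False; heat = False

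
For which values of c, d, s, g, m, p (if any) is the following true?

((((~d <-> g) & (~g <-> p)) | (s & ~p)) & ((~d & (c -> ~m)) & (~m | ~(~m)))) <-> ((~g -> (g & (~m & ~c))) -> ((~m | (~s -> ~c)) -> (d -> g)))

c: False; d: False; s: False; g: True; m: False; p: False

  ((((~d <-> g) & (~g <-> p)) | (s & ~p)) & ((~d & (c -> ~m)) & (~m | ~(~m)))) <-> ((~g -> (g & (~m & ~c))) -> ((~m | (~s -> ~c)) -> (d -> g))) = True
    (((~d <-> g) & (~g <-> p)) | (s & ~p)) & ((~d & (c -> ~m)) & (~m | ~(~m))) = True
      ((~d <-> g) & (~g <-> p)) | (s & ~p) = True
        (~d <-> g) & (~g <-> p) = True
          ~d <-> g = True
            ~d = True
          ~g <-> p = True
            ~g = False
        s & ~p = False
          ~p = True
      (~d & (c -> ~m)) & (~m | ~(~m)) = True
        ~d & (c -> ~m) = True
          ~d = True
          c -> ~m = True
            ~m = True
        ~m | ~(~m) = True
          ~m = True
          ~(~m) = False
            ~m = True
    (~g -> (g & (~m & ~c))) -> ((~m | (~s -> ~c)) -> (d -> g)) = True
      ~g -> (g & (~m & ~c)) = True
        ~g = False
        g & (~m & ~c) = True
          ~m & ~c = True
            ~m = True
            ~c = True
      (~m | (~s -> ~c)) -> (d -> g) = True
        ~m | (~s -> ~c) = True
          ~m = True
          ~s -> ~c = True
            ~s = True
            ~c = True
        d -> g = True
The formula evaluates to True.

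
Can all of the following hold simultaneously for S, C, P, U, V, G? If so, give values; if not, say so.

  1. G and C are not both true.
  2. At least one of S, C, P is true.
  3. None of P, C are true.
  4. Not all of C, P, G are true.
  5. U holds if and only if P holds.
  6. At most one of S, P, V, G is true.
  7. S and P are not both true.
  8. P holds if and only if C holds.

S = True; C = False; P = False; U = False; V = False; G = False

  (1) G=F, C=F — not both ✓
  (2) {S, C, P}: 1 true — at least one ✓
  (3) {P, C}: 0 true — none ✓
  (4) {C, P, G}: 0/3 true — not all ✓
  (5) U=F, P=F — same ✓
  (6) {S, P, V, G}: 1 true — at most one ✓
  (7) S=T, P=F — not both ✓
  (8) P=F, C=F — same ✓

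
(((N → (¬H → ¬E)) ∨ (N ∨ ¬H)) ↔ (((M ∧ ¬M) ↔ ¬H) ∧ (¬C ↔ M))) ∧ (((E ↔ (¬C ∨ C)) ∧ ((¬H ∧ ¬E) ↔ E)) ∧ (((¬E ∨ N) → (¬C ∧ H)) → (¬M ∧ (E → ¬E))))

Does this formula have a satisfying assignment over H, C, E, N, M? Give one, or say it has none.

Case E = True: the conjunct (¬H ∧ ¬E) ↔ E becomes (¬H ∧ False) ↔ True = False.
Case E = False: the formula simplifies to (((M ∧ ¬M) ↔ ¬H) ∧ (¬C ↔ M)) ∧ ((¬((¬C ∨ C)) ∧ H) ∧ ((¬C ∧ H) → ¬M)).
  C = True: the conjunct ¬((¬C ∨ C)) becomes ¬((False ∨ True)) = False.
  C = False: the conjunct ¬((¬C ∨ C)) becomes ¬((True ∨ False)) = False.
Both cases fail — unsatisfiable.

No satisfying assignment exists.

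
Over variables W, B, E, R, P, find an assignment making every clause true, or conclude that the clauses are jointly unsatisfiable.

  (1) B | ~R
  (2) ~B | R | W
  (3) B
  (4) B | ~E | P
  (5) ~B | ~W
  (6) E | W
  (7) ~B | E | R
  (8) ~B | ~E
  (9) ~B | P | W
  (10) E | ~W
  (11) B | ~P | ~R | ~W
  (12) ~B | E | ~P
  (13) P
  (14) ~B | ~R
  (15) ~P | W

UNSATISFIABLE

Case B = True:
  (~B | ~W) forces W = False.
  (~B | R | W) forces R = True.
  Clause (~B | ~R) is falsified — contradiction.
Case B = False:
  Clause (B) is falsified — contradiction.
Both cases fail, so the formula is unsatisfiable.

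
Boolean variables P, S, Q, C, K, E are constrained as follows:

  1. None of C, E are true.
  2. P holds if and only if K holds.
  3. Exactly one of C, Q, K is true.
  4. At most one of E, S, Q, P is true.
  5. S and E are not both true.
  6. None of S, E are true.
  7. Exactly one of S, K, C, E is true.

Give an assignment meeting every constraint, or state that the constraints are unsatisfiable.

P: True, S: False, Q: False, C: False, K: True, E: False

  (1) {C, E}: 0 true — none ✓
  (2) P=T, K=T — same ✓
  (3) {C, Q, K}: 1 true — exactly one ✓
  (4) {E, S, Q, P}: 1 true — at most one ✓
  (5) S=F, E=F — not both ✓
  (6) {S, E}: 0 true — none ✓
  (7) {S, K, C, E}: 1 true — exactly one ✓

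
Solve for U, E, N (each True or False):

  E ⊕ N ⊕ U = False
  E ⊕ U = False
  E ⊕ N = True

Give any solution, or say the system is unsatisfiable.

U = True, E = True, N = False

E ⊕ N ⊕ U = T ⊕ F ⊕ T = False ✓
E ⊕ U = T ⊕ T = False ✓
E ⊕ N = T ⊕ F = True ✓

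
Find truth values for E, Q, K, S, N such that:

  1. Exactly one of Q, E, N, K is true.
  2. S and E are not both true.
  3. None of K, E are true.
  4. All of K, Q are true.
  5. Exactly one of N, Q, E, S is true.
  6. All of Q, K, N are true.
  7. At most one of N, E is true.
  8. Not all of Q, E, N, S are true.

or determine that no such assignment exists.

Case K = True:
  Constraint (3) is violated (K=T) — contradiction.
Case K = False:
  Constraint (4) is violated (K=F) — contradiction.
Both cases fail — unsatisfiable.

Unsatisfiable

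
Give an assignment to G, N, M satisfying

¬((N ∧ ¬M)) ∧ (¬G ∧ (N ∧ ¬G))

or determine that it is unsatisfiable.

G=F, N=T, M=T

  ¬((N ∧ ¬M)) = True
    N ∧ ¬M = False
      ¬M = False
  ¬G ∧ (N ∧ ¬G) = True
    ¬G = True
    N ∧ ¬G = True
      ¬G = True
Both conjuncts True, so the formula holds.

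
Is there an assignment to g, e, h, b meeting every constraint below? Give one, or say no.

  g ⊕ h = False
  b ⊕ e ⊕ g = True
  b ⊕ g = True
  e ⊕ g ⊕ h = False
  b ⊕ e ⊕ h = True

g=F, e=F, h=F, b=T

g ⊕ h = F ⊕ F = False ✓
b ⊕ e ⊕ g = T ⊕ F ⊕ F = True ✓
b ⊕ g = T ⊕ F = True ✓
e ⊕ g ⊕ h = F ⊕ F ⊕ F = False ✓
b ⊕ e ⊕ h = T ⊕ F ⊕ F = True ✓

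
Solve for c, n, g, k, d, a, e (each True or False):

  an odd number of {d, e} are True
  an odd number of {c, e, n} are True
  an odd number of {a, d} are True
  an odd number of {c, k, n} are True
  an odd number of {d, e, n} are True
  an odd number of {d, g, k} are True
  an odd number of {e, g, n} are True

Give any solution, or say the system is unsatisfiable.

c = False; n = False; g = False; k = True; d = False; a = True; e = True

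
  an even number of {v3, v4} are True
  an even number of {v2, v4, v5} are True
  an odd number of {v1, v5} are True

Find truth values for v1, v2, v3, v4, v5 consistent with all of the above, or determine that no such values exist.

v1 = False, v2 = False, v3 = True, v4 = True, v5 = True

{v3, v4}: 2 true → even ✓
{v2, v4, v5}: 2 true → even ✓
{v1, v5}: 1 true → odd ✓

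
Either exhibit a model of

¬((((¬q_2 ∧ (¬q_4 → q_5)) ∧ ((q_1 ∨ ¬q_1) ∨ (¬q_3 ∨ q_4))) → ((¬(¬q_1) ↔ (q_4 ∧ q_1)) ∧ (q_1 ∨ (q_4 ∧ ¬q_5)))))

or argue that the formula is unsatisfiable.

q_1 = False; q_2 = False; q_3 = True; q_4 = True; q_5 = True

  ¬((((¬q_2 ∧ (¬q_4 → q_5)) ∧ ((q_1 ∨ ¬q_1) ∨ (¬q_3 ∨ q_4))) → ((¬(¬q_1) ↔ (q_4 ∧ q_1)) ∧ (q_1 ∨ (q_4 ∧ ¬q_5))))) = True
    ((¬q_2 ∧ (¬q_4 → q_5)) ∧ ((q_1 ∨ ¬q_1) ∨ (¬q_3 ∨ q_4))) → ((¬(¬q_1) ↔ (q_4 ∧ q_1)) ∧ (q_1 ∨ (q_4 ∧ ¬q_5))) = False
      (¬q_2 ∧ (¬q_4 → q_5)) ∧ ((q_1 ∨ ¬q_1) ∨ (¬q_3 ∨ q_4)) = True
        ¬q_2 ∧ (¬q_4 → q_5) = True
          ¬q_2 = True
          ¬q_4 → q_5 = True
            ¬q_4 = False
        (q_1 ∨ ¬q_1) ∨ (¬q_3 ∨ q_4) = True
          q_1 ∨ ¬q_1 = True
            ¬q_1 = True
          ¬q_3 ∨ q_4 = True
            ¬q_3 = False
      (¬(¬q_1) ↔ (q_4 ∧ q_1)) ∧ (q_1 ∨ (q_4 ∧ ¬q_5)) = False
        ¬(¬q_1) ↔ (q_4 ∧ q_1) = True
          ¬(¬q_1) = False
            ¬q_1 = True
          q_4 ∧ q_1 = False
        q_1 ∨ (q_4 ∧ ¬q_5) = False
          q_4 ∧ ¬q_5 = False
            ¬q_5 = False
The formula evaluates to True.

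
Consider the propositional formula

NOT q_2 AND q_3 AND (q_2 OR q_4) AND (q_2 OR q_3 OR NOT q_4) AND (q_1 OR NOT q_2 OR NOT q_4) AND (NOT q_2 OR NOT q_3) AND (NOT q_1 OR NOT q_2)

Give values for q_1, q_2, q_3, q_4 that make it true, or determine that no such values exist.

Unit clause (NOT q_2) forces q_2 = False.
Unit clause (q_3) forces q_3 = True.
In (q_2 OR q_4) only q_4 is left, so q_4 = True.
Set q_1 = True.
All clauses satisfied.

q_1 = True, q_2 = False, q_3 = True, q_4 = True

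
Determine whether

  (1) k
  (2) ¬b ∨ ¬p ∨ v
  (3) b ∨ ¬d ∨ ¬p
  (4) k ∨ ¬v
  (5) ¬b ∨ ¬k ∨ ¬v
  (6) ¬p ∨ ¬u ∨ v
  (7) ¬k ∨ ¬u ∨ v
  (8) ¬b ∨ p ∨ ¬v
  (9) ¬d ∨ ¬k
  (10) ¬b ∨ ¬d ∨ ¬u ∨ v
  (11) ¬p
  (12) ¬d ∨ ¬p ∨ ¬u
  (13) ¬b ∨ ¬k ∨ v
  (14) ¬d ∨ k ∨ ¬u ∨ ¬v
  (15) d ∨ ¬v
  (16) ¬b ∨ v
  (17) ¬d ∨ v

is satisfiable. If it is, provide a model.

u: False, v: False, p: False, b: False, d: False, k: True

Unit clause (k) forces k = True.
In (¬d ∨ ¬k) only ¬d is left, so d = False.
Unit clause (¬p) forces p = False.
In (d ∨ ¬v) only ¬v is left, so v = False.
In (¬b ∨ v) only ¬b is left, so b = False.
In (¬k ∨ ¬u ∨ v) only ¬u is left, so u = False.
All clauses satisfied.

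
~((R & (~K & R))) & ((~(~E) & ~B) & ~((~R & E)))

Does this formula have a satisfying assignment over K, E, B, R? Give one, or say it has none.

K=T; E=T; B=F; R=T

  ~((R & (~K & R))) = True
    R & (~K & R) = False
      ~K & R = False
        ~K = False
  (~(~E) & ~B) & ~((~R & E)) = True
    ~(~E) & ~B = True
      ~(~E) = True
        ~E = False
      ~B = True
    ~((~R & E)) = True
      ~R & E = False
        ~R = False
Both conjuncts True, so the formula holds.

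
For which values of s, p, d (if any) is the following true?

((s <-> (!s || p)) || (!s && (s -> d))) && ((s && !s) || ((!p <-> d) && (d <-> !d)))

The conjunct (s && !s) || ((!p <-> d) && (d <-> !d)) is unsatisfiable on its own:
  s=F, p=F, d=F: evaluates to False.
  s=F, p=F, d=T: evaluates to False.
  s=F, p=T, d=F: evaluates to False.
  s=F, p=T, d=T: evaluates to False.
  s=T, p=F, d=F: evaluates to False.
  s=T, p=F, d=T: evaluates to False.
  s=T, p=T, d=F: evaluates to False.
  s=T, p=T, d=T: evaluates to False.
So the whole conjunction is unsatisfiable.

Unsatisfiable — no assignment works.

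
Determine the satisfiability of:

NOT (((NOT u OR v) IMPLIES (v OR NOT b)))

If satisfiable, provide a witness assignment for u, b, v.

u = False, b = True, v = False

  NOT (((NOT u OR v) IMPLIES (v OR NOT b))) = True
    (NOT u OR v) IMPLIES (v OR NOT b) = False
      NOT u OR v = True
        NOT u = True
      v OR NOT b = False
        NOT b = False
The formula evaluates to True.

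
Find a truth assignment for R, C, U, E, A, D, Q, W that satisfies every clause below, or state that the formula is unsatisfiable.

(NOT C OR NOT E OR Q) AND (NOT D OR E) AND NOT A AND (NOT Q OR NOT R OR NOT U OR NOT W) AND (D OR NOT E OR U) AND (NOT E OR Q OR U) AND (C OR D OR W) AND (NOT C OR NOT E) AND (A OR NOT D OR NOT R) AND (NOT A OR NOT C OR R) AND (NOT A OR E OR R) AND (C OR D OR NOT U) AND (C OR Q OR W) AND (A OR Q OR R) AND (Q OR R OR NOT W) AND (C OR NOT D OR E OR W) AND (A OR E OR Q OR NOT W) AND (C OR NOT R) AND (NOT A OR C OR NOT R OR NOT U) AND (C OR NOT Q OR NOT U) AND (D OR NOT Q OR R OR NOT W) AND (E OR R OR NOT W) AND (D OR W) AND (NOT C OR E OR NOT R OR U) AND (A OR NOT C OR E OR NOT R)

Unit clause (NOT A) forces A = False.
Try R = True:
  (A OR NOT D OR NOT R) forces D = False.
  (C OR NOT R) forces C = True.
  (NOT C OR NOT E) forces E = False.
  clause (A OR NOT C OR E OR NOT R) is falsified — backtrack.
So R = False.
  then (A OR Q OR R) forces Q = True.
Try C = True:
  (NOT C OR NOT E) forces E = False.
  (NOT D OR E) forces D = False.
  (D OR NOT Q OR R OR NOT W) forces W = False.
  clause (D OR W) is falsified — backtrack.
So C = False.
  then (C OR NOT Q OR NOT U) forces U = False.
Set E = True.
  then (D OR NOT E OR U) forces D = True.
Set W = False.
All clauses satisfied.

R: False, C: False, U: False, E: True, A: False, D: True, Q: True, W: False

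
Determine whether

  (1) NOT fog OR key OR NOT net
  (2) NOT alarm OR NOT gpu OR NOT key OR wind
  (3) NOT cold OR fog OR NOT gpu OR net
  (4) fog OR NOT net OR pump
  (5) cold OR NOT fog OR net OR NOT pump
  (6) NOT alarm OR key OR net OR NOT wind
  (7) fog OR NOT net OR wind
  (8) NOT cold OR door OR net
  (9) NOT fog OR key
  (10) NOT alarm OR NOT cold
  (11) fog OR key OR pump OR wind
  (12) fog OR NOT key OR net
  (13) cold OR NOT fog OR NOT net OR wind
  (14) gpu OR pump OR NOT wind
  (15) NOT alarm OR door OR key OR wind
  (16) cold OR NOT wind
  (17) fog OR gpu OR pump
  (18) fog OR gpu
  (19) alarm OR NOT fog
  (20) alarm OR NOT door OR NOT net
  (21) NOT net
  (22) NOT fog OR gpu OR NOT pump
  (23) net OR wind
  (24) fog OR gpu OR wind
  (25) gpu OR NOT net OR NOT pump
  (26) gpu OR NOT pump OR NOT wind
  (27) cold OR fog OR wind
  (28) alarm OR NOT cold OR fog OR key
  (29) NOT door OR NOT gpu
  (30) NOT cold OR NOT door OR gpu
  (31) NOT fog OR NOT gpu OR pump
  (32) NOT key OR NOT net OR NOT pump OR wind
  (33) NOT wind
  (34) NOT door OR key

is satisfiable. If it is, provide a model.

UNSATISFIABLE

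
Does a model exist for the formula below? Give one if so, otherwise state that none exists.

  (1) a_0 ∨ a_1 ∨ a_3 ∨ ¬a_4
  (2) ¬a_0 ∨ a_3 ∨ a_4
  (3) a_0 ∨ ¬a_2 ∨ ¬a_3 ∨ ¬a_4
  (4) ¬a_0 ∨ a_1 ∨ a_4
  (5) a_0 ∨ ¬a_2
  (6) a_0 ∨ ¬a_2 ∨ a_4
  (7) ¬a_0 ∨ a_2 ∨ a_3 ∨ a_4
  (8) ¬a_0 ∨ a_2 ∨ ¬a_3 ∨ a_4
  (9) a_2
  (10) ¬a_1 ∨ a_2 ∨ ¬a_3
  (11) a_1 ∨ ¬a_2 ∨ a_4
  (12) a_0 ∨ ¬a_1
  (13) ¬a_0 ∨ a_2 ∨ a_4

Unit clause (a_2) forces a_2 = True.
In (a_0 ∨ ¬a_2) only a_0 is left, so a_0 = True.
Set a_1 = True.
Set a_3 = True.
Set a_4 = True.
All clauses satisfied.

a_0: True, a_1: True, a_2: True, a_3: True, a_4: True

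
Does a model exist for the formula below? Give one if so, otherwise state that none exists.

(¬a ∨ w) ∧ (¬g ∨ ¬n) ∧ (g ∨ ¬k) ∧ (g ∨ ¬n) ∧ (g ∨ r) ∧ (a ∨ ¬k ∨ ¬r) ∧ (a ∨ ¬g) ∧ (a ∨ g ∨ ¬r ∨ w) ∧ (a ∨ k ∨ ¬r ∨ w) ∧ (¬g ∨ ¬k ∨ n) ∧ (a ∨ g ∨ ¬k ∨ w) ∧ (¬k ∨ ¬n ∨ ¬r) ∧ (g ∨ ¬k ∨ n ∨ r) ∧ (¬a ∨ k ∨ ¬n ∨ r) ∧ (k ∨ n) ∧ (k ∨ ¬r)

Unsatisfiable

Case n = True:
  (¬g ∨ ¬n) forces g = False.
  Clause (g ∨ ¬n) is falsified — contradiction.
Case n = False:
  (k ∨ n) forces k = True.
  (g ∨ ¬k) forces g = True.
  Clause (¬g ∨ ¬k ∨ n) is falsified — contradiction.
Both cases fail, so the formula is unsatisfiable.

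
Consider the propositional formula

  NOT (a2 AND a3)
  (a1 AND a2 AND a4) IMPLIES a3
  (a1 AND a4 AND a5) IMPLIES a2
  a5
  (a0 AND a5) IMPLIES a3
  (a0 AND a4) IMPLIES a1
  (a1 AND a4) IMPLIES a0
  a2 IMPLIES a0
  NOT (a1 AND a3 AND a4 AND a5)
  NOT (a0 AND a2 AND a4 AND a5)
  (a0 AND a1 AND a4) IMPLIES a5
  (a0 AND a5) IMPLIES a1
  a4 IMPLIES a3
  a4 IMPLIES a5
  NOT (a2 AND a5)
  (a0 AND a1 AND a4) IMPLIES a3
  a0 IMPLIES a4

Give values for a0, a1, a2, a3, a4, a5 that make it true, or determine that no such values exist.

Unit clause (a5) forces a5 = True.
In (NOT a2 OR NOT a5) only NOT a2 is left, so a2 = False.
Try a0 = True:
  (NOT a0 OR a3 OR NOT a5) forces a3 = True.
  (NOT a0 OR a1 OR NOT a5) forces a1 = True.
  (NOT a1 OR a2 OR NOT a4 OR NOT a5) forces a4 = False.
  clause (NOT a0 OR a4) is falsified — backtrack.
So a0 = False.
Set a1 = False.
Set a3 = True.
Set a4 = False.
All clauses satisfied.

a0: False, a1: False, a2: False, a3: True, a4: False, a5: True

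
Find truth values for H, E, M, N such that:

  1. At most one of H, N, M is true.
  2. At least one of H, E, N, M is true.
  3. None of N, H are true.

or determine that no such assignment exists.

H: False, E: True, M: False, N: False

  (1) {H, N, M}: 0 true — at most one ✓
  (2) {H, E, N, M}: 1 true — at least one ✓
  (3) {N, H}: 0 true — none ✓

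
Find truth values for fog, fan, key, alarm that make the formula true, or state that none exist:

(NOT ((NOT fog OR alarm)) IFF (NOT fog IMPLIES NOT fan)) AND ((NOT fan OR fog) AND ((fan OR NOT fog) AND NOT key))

fog=T, fan=T, key=F, alarm=F

  NOT ((NOT fog OR alarm)) IFF (NOT fog IMPLIES NOT fan) = True
    NOT ((NOT fog OR alarm)) = True
      NOT fog OR alarm = False
        NOT fog = False
    NOT fog IMPLIES NOT fan = True
      NOT fog = False
      NOT fan = False
  (NOT fan OR fog) AND ((fan OR NOT fog) AND NOT key) = True
    NOT fan OR fog = True
      NOT fan = False
    (fan OR NOT fog) AND NOT key = True
      fan OR NOT fog = True
        NOT fog = False
      NOT key = True
Both conjuncts True, so the formula holds.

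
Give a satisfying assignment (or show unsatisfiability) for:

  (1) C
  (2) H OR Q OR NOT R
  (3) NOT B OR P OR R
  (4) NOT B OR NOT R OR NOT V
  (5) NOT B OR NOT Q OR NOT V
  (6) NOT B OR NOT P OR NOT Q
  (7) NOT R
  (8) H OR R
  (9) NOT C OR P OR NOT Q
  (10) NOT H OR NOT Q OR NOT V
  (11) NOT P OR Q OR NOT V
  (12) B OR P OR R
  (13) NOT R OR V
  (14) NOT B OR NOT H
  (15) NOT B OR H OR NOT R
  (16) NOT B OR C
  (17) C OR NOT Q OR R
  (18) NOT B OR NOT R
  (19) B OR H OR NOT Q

P: True, B: False, Q: True, H: True, C: True, R: False, V: False

Unit clause (C) forces C = True.
Unit clause (NOT R) forces R = False.
In (H OR R) only H is left, so H = True.
In (NOT B OR NOT H) only NOT B is left, so B = False.
In (B OR P OR R) only P is left, so P = True.
Set Q = True.
  then (NOT H OR NOT Q OR NOT V) forces V = False.
All clauses satisfied.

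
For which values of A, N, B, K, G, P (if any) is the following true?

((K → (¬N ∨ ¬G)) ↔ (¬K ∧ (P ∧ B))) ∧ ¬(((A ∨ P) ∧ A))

A: False, N: True, B: True, K: True, G: True, P: True

  (K → (¬N ∨ ¬G)) ↔ (¬K ∧ (P ∧ B)) = True
    K → (¬N ∨ ¬G) = False
      ¬N ∨ ¬G = False
        ¬N = False
        ¬G = False
    ¬K ∧ (P ∧ B) = False
      ¬K = False
      P ∧ B = True
  ¬(((A ∨ P) ∧ A)) = True
    (A ∨ P) ∧ A = False
      A ∨ P = True
Both conjuncts True, so the formula holds.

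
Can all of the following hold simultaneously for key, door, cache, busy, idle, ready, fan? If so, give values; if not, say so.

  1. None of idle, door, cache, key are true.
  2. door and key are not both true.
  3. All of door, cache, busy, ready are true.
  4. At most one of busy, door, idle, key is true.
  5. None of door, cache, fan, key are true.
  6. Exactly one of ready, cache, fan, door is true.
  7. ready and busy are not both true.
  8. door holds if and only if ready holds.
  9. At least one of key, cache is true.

UNSATISFIABLE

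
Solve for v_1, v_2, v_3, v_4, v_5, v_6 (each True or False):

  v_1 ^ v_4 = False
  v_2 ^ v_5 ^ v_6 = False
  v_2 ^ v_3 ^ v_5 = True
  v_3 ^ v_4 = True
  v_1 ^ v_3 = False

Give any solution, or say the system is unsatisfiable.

Adding constraints 1, 4, 5 mod 2: every variable appears an even number of times on the left, so the left side is 0.
But the right sides sum to 1 (mod 2). 0 ≠ 1 — the system is inconsistent.

UNSATISFIABLE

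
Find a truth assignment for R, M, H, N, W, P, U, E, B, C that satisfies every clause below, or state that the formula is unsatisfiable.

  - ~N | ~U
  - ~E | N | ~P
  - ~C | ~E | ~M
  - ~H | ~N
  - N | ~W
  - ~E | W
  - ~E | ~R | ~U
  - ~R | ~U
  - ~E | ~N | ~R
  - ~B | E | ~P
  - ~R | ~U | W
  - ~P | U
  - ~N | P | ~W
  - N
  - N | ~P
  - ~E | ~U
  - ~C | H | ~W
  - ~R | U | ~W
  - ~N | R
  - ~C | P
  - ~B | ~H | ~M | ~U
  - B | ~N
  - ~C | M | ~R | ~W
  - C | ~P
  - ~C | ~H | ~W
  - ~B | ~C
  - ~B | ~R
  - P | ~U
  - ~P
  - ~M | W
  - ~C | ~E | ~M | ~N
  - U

UNSATISFIABLE

Case N = True:
  (~N | ~U) forces U = False.
  Clause (U) is falsified — contradiction.
Case N = False:
  Clause (N) is falsified — contradiction.
Both cases fail, so the formula is unsatisfiable.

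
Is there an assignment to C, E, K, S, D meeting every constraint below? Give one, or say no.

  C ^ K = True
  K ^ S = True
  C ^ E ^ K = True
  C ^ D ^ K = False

C = True, E = False, K = False, S = True, D = True

C ^ K = T ^ F = True ✓
K ^ S = F ^ T = True ✓
C ^ E ^ K = T ^ F ^ F = True ✓
C ^ D ^ K = T ^ T ^ F = False ✓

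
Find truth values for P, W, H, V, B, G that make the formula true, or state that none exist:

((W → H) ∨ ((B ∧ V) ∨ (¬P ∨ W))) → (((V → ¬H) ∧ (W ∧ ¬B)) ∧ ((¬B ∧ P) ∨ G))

P: True; W: True; H: False; V: True; B: False; G: True

  ((W → H) ∨ ((B ∧ V) ∨ (¬P ∨ W))) → (((V → ¬H) ∧ (W ∧ ¬B)) ∧ ((¬B ∧ P) ∨ G)) = True
    (W → H) ∨ ((B ∧ V) ∨ (¬P ∨ W)) = True
      W → H = False
      (B ∧ V) ∨ (¬P ∨ W) = True
        B ∧ V = False
        ¬P ∨ W = True
          ¬P = False
    ((V → ¬H) ∧ (W ∧ ¬B)) ∧ ((¬B ∧ P) ∨ G) = True
      (V → ¬H) ∧ (W ∧ ¬B) = True
        V → ¬H = True
          ¬H = True
        W ∧ ¬B = True
          ¬B = True
      (¬B ∧ P) ∨ G = True
        ¬B ∧ P = True
          ¬B = True
The formula evaluates to True.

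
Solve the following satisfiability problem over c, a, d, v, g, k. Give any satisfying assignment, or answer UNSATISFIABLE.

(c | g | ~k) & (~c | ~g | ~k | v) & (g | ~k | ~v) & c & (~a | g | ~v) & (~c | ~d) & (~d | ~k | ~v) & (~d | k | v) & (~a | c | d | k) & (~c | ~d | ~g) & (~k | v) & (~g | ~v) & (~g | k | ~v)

c: True, a: True, d: False, v: False, g: False, k: False

Unit clause (c) forces c = True.
In (~c | ~d) only ~d is left, so d = False.
Set a = True.
Try v = True:
  (~a | g | ~v) forces g = True.
  clause (~g | ~v) is falsified — backtrack.
So v = False.
  then (~k | v) forces k = False.
Set g = False.
All clauses satisfied.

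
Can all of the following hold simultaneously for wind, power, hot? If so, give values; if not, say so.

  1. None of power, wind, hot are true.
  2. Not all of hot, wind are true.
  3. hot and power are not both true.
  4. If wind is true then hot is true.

wind = False, power = False, hot = False

  (1) {power, wind, hot}: 0 true — none ✓
  (2) {hot, wind}: 0/2 true — not all ✓
  (3) hot=F, power=F — not both ✓
  (4) wind=F ⇒ hot: vacuous ✓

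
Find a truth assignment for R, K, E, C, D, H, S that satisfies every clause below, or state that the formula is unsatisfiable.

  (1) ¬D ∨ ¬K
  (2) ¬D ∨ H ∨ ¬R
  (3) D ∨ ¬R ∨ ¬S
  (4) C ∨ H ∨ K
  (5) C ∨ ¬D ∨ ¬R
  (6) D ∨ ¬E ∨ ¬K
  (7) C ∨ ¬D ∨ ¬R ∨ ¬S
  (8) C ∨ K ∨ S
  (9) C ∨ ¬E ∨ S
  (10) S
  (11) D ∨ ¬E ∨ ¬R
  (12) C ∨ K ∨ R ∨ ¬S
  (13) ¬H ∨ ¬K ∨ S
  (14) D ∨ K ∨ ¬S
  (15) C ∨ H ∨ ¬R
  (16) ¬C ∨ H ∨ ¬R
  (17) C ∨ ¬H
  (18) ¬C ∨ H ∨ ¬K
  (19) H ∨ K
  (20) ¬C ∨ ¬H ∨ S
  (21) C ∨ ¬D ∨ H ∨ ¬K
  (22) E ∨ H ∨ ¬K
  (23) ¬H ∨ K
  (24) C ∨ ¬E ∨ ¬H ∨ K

Unit clause (S) forces S = True.
Try R = True:
  (D ∨ ¬R ∨ ¬S) forces D = True.
  (¬D ∨ ¬K) forces K = False.
  (¬D ∨ H ∨ ¬R) forces H = True.
  clause (¬H ∨ K) is falsified — backtrack.
So R = False.
Set K = True.
  then (¬D ∨ ¬K) forces D = False.
  then (D ∨ ¬E ∨ ¬K) forces E = False.
  then (E ∨ H ∨ ¬K) forces H = True.
  then (C ∨ ¬H) forces C = True.
All clauses satisfied.

R = False, K = True, E = False, C = True, D = False, H = True, S = True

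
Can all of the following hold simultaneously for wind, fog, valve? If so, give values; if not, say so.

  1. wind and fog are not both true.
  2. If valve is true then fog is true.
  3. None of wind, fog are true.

wind: False; fog: False; valve: False

  (1) wind=F, fog=F — not both ✓
  (2) valve=F ⇒ fog: vacuous ✓
  (3) {wind, fog}: 0 true — none ✓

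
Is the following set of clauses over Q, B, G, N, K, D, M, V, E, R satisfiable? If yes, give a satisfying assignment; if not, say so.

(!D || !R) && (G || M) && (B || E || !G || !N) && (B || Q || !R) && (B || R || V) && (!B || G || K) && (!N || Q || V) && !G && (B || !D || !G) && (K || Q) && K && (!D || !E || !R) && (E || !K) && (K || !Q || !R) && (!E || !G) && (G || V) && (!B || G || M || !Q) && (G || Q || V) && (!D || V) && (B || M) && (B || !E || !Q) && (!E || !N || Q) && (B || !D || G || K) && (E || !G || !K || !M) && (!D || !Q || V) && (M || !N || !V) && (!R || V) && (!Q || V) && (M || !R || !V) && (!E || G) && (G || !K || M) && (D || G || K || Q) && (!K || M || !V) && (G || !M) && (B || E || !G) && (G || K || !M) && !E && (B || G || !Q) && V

Case G = True:
  Clause (!G) is falsified — contradiction.
Case G = False:
  (G || M) forces M = True.
  Clause (G || !M) is falsified — contradiction.
Both cases fail, so the formula is unsatisfiable.

The formula is unsatisfiable.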